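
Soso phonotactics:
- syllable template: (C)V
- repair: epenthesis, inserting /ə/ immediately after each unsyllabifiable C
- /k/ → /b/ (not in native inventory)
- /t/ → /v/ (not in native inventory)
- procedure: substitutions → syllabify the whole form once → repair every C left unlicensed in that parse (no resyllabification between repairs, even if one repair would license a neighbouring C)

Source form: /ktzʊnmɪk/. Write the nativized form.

Substitution: /k/ → /b/, /t/ → /v/, giving /bvzʊnmɪb/.
The consonants /b/, /v/, /n/, /b/ cannot be parsed into a legal (C)V syllable (no codas are permitted; onsets are limited to one consonant).
Each unlicensed consonant becomes the onset of a new syllable: /b/ → /bə/, /v/ → /və/, /n/ → /nə/, /b/ → /bə/.

bəvəzʊnəmɪbə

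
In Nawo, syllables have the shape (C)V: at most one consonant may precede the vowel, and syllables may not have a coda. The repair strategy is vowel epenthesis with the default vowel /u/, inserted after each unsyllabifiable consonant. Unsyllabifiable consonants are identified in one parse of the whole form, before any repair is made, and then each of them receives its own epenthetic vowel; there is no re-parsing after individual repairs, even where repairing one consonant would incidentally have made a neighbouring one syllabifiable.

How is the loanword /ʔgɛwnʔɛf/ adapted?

Syllabifying with onset maximization leaves /ʔ/, /w/, /n/, /f/ stranded (no codas are permitted; onsets are limited to one consonant).
Epenthesis after each stranded consonant: /ʔ/ → /ʔu/, /w/ → /wu/, /n/ → /nu/, /f/ → /fu/.

ʔugɛwunuʔɛfu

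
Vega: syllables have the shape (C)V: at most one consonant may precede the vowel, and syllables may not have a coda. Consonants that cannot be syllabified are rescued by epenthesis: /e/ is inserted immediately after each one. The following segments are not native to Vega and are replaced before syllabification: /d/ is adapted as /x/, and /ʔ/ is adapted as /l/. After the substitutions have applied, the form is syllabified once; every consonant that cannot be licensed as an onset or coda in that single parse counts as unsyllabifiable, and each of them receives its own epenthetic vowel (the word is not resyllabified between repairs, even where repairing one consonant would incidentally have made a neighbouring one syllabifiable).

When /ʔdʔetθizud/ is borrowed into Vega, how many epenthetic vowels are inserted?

4

After substitution the input is /lxletθizux/.
The unsyllabifiable consonants are /l/, /x/, /t/, /x/; each receives one epenthetic vowel.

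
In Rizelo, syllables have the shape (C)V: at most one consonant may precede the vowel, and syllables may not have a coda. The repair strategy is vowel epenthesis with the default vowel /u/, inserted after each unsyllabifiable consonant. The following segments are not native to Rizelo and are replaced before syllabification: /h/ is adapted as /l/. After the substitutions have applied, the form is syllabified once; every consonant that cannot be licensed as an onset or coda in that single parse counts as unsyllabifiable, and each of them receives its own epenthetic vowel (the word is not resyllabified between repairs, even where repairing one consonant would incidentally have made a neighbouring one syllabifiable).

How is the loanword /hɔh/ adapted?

lɔlu

Substitution: /h/ → /l/, giving /lɔl/.
The consonants /l/ cannot be parsed into a legal (C)V syllable (no codas are permitted; onsets are limited to one consonant).
Epenthesis after each stranded consonant: /l/ → /lu/.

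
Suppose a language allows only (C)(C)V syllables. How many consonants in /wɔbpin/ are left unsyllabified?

Syllabifying with onset maximization leaves /n/ stranded (no codas are permitted; onsets may contain at most 2 consonants).

1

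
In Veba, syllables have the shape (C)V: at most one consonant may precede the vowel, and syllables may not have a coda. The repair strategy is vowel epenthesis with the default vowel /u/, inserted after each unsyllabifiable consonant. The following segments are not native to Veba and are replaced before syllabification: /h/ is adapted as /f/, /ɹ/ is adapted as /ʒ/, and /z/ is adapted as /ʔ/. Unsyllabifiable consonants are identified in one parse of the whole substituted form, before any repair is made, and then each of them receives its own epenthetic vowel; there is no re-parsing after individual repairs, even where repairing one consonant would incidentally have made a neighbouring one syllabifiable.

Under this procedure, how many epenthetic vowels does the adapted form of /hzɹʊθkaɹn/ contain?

5

After substitution the input is /fʔʒʊθkaʒn/.
The unsyllabifiable consonants are /f/, /ʔ/, /θ/, /ʒ/, /n/; each receives one epenthetic vowel.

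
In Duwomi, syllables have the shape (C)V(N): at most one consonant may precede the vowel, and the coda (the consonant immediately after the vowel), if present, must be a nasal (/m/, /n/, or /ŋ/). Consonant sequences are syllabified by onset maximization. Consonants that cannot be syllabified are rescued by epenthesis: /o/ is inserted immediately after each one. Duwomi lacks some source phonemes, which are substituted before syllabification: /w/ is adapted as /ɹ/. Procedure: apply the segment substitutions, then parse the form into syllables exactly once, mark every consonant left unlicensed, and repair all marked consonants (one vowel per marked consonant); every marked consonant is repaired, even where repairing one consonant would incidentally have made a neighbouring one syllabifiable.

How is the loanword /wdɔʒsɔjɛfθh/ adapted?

Substitution: /w/ → /ɹ/, giving /ɹdɔʒsɔjɛfθh/.
Syllabifying with onset maximization leaves /ɹ/, /ʒ/, /f/, /θ/, /h/ stranded (only a nasal (/m/, /n/, or /ŋ/) is licensed in coda position; onsets are limited to one consonant).
Epenthesis after each stranded consonant: /ɹ/ → /ɹo/, /ʒ/ → /ʒo/, /f/ → /fo/, /θ/ → /θo/, /h/ → /ho/.

ɹodɔʒosɔjɛfoθoho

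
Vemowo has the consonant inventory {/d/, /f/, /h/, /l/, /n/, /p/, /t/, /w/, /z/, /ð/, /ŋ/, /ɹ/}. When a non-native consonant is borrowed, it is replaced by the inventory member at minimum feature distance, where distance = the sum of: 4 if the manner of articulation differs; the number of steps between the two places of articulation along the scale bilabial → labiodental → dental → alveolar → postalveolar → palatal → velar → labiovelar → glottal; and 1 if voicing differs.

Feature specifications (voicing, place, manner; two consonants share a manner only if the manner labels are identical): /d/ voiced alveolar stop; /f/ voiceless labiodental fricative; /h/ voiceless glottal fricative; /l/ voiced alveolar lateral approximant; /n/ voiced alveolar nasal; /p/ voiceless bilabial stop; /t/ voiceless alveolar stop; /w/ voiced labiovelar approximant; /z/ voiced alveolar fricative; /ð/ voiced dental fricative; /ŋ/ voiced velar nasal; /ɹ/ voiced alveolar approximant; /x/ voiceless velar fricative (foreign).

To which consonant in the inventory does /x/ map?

h

/h/ is closest: same manner (fricative), place distance 2 (velar→glottal), same voicing; total 2. Next closest is /z/ at distance 4.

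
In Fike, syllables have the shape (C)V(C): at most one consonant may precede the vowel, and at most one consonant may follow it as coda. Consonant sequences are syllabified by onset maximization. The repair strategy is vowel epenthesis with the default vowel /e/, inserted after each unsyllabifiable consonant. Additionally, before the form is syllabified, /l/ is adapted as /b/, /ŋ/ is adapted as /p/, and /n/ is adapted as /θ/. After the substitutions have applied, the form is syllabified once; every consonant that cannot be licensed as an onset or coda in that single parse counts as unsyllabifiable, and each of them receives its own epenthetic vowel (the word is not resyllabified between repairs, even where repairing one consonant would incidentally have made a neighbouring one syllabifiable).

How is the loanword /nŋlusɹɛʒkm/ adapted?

θepebusɹɛʒkeme

Substitution: /n/ → /θ/, /ŋ/ → /p/, /l/ → /b/, giving /θpbusɹɛʒkm/.
Under (C)V(C), the unsyllabifiable consonants are /θ/, /p/, /k/, /m/ (at most one coda consonant is licensed; onsets are limited to one consonant).
Epenthesis after each stranded consonant: /θ/ → /θe/, /p/ → /pe/, /k/ → /ke/, /m/ → /me/.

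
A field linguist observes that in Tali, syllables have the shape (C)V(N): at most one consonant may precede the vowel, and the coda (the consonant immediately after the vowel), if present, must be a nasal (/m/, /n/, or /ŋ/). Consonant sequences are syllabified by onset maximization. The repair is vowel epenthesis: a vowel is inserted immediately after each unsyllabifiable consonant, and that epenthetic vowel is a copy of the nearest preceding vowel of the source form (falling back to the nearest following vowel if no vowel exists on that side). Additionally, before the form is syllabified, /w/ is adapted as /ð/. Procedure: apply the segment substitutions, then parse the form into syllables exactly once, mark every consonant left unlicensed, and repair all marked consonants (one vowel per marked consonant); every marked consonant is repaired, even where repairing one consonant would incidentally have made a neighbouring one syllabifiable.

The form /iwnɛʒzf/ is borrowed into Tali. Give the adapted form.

iðinɛʒɛzɛfɛ

Substitution: /w/ → /ð/, giving /iðnɛʒzf/.
Syllabifying with onset maximization leaves /ð/, /ʒ/, /z/, /f/ stranded (only a nasal (/m/, /n/, or /ŋ/) is licensed in coda position; onsets are limited to one consonant).
Inserting the epenthetic vowel yields /ð/ → /ði/, /ʒ/ → /ʒɛ/, /z/ → /zɛ/, /f/ → /fɛ/.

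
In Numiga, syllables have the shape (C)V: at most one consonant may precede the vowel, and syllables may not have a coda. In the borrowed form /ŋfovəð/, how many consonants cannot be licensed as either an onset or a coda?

2

The consonants /ŋ/, /ð/ cannot be parsed into a legal (C)V syllable (no codas are permitted; onsets are limited to one consonant).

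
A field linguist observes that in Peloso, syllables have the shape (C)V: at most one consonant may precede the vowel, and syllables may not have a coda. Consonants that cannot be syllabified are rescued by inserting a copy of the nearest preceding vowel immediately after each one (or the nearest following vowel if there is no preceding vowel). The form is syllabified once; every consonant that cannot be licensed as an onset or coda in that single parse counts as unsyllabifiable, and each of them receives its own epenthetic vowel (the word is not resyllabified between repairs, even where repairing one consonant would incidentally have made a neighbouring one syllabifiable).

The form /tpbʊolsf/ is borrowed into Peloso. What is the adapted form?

tʊpʊbʊolosofo

Syllabifying with onset maximization leaves /t/, /p/, /l/, /s/, /f/ stranded (no codas are permitted; onsets are limited to one consonant).
Each unlicensed consonant becomes the onset of a new syllable: /t/ → /tʊ/, /p/ → /pʊ/, /l/ → /lo/, /s/ → /so/, /f/ → /fo/.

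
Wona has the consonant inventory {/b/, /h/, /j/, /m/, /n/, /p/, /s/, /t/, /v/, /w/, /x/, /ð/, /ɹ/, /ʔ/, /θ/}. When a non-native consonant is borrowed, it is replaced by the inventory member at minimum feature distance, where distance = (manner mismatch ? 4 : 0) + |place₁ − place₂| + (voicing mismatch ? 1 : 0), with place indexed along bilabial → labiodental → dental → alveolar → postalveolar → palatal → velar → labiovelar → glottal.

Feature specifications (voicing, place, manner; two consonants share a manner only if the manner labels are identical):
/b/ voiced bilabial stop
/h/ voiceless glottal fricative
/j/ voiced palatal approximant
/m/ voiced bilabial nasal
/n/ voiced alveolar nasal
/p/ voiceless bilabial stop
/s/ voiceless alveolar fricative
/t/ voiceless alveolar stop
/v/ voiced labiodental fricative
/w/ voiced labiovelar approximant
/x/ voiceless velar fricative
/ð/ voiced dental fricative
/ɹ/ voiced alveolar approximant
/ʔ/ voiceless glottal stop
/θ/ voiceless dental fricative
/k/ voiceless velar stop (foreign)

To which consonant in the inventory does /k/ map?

ʔ

/ʔ/ is closest: same manner (stop), place distance 2 (velar→glottal), same voicing; total 2. Next closest is /t/ at distance 3.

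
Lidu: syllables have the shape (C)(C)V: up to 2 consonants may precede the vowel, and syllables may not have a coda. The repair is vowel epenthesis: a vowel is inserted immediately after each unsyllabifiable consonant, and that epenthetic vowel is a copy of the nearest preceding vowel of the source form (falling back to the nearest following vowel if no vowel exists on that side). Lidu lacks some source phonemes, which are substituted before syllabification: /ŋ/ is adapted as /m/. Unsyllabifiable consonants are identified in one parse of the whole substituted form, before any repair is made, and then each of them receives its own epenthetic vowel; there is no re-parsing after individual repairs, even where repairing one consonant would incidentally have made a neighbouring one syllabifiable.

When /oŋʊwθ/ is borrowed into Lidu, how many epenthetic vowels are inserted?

2

After substitution the input is /omʊwθ/.
The unsyllabifiable consonants are /w/, /θ/; each receives one epenthetic vowel.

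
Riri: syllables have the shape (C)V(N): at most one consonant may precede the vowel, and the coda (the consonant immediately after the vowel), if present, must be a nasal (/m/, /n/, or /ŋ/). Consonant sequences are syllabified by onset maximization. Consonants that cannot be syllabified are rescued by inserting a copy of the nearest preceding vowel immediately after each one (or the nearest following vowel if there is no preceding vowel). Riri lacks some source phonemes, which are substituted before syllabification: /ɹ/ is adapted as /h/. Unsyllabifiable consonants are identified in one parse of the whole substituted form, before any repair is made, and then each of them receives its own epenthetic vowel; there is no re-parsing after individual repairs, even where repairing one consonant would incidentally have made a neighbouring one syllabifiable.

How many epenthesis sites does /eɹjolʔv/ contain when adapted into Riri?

4

After substitution the input is /ehjolʔv/.
The unsyllabifiable consonants are /h/, /l/, /ʔ/, /v/; each receives one epenthetic vowel.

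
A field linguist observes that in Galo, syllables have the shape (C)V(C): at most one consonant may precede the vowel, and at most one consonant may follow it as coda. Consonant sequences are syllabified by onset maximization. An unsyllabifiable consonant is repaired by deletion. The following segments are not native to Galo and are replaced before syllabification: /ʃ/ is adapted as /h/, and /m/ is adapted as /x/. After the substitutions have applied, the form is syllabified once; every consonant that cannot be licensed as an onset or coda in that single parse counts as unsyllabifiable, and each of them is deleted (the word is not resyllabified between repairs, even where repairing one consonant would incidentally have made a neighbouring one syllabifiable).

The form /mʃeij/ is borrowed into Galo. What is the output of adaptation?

Substitution: /m/ → /x/, /ʃ/ → /h/, giving /xheij/.
The consonants /x/ cannot be parsed into a legal (C)V(C) syllable (at most one coda consonant is licensed; onsets are limited to one consonant).
Each unlicensed consonant is deleted: /x/.

heij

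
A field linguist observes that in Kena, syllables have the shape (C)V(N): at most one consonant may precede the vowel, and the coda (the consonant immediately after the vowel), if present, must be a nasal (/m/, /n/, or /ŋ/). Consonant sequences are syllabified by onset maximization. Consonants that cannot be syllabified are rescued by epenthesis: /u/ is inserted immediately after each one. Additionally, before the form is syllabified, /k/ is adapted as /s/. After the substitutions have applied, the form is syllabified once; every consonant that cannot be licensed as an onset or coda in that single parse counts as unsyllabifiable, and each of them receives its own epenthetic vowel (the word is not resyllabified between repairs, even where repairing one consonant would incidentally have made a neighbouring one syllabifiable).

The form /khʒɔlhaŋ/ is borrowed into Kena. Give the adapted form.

suhuʒɔluhaŋ

Substitution: /k/ → /s/, giving /shʒɔlhaŋ/.
Under (C)V(N), the unsyllabifiable consonants are /s/, /h/, /l/ (only a nasal (/m/, /n/, or /ŋ/) is licensed in coda position; onsets are limited to one consonant).
Epenthesis after each stranded consonant: /s/ → /su/, /h/ → /hu/, /l/ → /lu/.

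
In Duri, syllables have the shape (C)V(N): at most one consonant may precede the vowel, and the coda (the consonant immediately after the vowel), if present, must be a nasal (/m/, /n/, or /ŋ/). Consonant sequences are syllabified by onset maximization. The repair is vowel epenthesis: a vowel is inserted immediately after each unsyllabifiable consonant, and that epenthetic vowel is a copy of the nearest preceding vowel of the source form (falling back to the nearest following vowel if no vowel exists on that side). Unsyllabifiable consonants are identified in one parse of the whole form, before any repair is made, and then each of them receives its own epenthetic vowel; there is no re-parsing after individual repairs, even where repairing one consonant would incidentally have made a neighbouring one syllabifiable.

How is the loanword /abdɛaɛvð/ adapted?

abadɛaɛvɛðɛ

Syllabifying with onset maximization leaves /b/, /v/, /ð/ stranded (only a nasal (/m/, /n/, or /ŋ/) is licensed in coda position; onsets are limited to one consonant).
Inserting the epenthetic vowel yields /b/ → /ba/, /v/ → /vɛ/, /ð/ → /ðɛ/.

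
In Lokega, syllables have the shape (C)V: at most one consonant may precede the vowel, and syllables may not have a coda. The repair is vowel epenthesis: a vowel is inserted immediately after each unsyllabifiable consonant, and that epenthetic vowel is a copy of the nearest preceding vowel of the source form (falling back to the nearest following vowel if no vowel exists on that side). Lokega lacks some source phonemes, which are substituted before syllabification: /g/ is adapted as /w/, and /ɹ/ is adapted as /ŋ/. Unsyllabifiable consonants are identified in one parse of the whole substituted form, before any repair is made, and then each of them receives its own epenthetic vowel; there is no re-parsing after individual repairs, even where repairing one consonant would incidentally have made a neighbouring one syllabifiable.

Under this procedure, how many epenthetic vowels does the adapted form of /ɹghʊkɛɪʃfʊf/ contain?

After substitution the input is /ŋwhʊkɛɪʃfʊf/.
The unsyllabifiable consonants are /ŋ/, /w/, /ʃ/, /f/; each receives one epenthetic vowel.

4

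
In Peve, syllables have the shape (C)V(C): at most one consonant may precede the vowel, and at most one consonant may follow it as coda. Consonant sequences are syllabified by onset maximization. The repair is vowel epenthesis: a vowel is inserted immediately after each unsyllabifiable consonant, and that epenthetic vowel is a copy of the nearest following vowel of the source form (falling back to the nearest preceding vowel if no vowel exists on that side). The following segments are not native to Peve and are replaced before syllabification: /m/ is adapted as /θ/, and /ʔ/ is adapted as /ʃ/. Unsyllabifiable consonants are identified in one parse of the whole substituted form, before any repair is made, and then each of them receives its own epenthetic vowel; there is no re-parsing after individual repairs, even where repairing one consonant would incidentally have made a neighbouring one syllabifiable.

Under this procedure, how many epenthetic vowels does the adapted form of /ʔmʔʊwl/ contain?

After substitution the input is /ʃθʃʊwl/.
The unsyllabifiable consonants are /ʃ/, /θ/, /l/; each receives one epenthetic vowel.

3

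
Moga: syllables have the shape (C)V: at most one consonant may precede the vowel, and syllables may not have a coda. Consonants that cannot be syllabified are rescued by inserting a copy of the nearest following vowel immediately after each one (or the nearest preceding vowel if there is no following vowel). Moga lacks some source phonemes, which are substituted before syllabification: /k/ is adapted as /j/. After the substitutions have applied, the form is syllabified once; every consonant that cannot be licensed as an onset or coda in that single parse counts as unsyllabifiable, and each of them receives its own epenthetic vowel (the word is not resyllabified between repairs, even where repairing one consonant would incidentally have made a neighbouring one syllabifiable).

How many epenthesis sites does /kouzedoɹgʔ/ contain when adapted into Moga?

3

After substitution the input is /jouzedoɹgʔ/.
The unsyllabifiable consonants are /ɹ/, /g/, /ʔ/; each receives one epenthetic vowel.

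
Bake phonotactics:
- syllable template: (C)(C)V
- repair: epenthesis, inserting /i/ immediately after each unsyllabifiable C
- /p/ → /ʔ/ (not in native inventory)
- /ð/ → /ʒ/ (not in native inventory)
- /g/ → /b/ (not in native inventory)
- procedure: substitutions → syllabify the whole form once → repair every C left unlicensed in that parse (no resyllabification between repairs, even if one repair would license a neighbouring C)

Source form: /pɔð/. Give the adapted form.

ʔɔʒi

Substitution: /p/ → /ʔ/, /ð/ → /ʒ/, giving /ʔɔʒ/.
The consonants /ʒ/ cannot be parsed into a legal (C)(C)V syllable (no codas are permitted; onsets may contain at most 2 consonants).
Each unlicensed consonant becomes the onset of a new syllable: /ʒ/ → /ʒi/.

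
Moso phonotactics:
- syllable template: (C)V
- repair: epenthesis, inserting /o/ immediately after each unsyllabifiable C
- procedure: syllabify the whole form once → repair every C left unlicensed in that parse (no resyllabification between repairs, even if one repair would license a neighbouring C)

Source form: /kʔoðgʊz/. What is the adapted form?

Syllabifying with onset maximization leaves /k/, /ð/, /z/ stranded (no codas are permitted; onsets are limited to one consonant).
Inserting the epenthetic vowel yields /k/ → /ko/, /ð/ → /ðo/, /z/ → /zo/.

koʔoðogʊzo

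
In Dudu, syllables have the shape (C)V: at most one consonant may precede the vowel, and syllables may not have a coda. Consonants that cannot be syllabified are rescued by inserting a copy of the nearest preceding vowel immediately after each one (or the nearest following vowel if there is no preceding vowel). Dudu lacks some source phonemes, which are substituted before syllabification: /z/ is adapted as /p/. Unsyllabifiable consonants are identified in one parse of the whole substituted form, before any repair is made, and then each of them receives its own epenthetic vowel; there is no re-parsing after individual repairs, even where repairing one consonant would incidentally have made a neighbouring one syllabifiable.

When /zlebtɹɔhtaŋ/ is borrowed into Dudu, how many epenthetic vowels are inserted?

After substitution the input is /plebtɹɔhtaŋ/.
The unsyllabifiable consonants are /p/, /b/, /t/, /h/, /ŋ/; each receives one epenthetic vowel.

5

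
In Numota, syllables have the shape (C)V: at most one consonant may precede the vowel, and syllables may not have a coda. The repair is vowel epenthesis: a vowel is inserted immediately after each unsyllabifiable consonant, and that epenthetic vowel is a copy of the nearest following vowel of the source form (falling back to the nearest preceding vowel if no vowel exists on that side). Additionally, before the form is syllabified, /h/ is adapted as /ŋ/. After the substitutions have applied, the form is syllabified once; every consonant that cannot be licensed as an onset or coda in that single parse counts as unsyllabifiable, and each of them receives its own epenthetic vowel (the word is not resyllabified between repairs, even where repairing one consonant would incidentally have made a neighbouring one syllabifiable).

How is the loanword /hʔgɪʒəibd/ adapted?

Substitution: /h/ → /ŋ/, giving /ŋʔgɪʒəibd/.
Syllabifying with onset maximization leaves /ŋ/, /ʔ/, /b/, /d/ stranded (no codas are permitted; onsets are limited to one consonant).
Each unlicensed consonant becomes the onset of a new syllable: /ŋ/ → /ŋɪ/, /ʔ/ → /ʔɪ/, /b/ → /bi/, /d/ → /di/.

ŋɪʔɪgɪʒəibidi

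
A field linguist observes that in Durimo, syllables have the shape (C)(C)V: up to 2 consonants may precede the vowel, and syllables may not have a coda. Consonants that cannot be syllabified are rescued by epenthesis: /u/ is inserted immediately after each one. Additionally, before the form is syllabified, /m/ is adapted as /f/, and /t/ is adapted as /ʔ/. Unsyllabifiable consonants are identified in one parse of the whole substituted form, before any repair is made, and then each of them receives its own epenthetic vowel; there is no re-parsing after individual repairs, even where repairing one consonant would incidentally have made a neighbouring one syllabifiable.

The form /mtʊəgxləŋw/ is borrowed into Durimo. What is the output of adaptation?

Substitution: /m/ → /f/, /t/ → /ʔ/, giving /fʔʊəgxləŋw/.
Syllabifying with onset maximization leaves /g/, /ŋ/, /w/ stranded (no codas are permitted; onsets may contain at most 2 consonants).
Each unlicensed consonant becomes the onset of a new syllable: /g/ → /gu/, /ŋ/ → /ŋu/, /w/ → /wu/.

fʔʊəguxləŋuwu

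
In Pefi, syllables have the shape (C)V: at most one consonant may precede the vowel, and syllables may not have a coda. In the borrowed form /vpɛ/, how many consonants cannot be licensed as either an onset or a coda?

1

The consonants /v/ cannot be parsed into a legal (C)V syllable (no codas are permitted; onsets are limited to one consonant).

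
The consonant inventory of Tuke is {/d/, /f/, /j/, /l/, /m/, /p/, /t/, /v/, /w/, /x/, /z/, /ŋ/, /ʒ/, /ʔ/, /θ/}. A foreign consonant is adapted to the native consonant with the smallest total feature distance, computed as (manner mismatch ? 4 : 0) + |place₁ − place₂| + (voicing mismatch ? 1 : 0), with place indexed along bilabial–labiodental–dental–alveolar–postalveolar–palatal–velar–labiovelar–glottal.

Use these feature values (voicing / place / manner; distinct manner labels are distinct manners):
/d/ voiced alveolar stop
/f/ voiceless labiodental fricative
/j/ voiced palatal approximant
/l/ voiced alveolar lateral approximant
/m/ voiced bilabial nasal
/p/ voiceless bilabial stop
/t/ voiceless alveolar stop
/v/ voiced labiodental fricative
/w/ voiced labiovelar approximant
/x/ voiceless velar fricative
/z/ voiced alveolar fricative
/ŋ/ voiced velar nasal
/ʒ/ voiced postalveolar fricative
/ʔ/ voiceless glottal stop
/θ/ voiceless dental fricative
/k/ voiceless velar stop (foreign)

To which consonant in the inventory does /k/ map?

ʔ

/ʔ/ is closest: same manner (stop), place distance 2 (velar→glottal), same voicing; total 2. Next closest is /t/ at distance 3.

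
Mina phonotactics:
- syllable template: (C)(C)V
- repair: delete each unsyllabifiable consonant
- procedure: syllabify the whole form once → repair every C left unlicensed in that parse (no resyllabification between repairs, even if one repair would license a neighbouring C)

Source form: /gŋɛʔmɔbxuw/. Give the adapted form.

Under (C)(C)V, the unsyllabifiable consonants are /w/ (no codas are permitted; onsets may contain at most 2 consonants).
Each unlicensed consonant is deleted: /w/.

gŋɛʔmɔbxu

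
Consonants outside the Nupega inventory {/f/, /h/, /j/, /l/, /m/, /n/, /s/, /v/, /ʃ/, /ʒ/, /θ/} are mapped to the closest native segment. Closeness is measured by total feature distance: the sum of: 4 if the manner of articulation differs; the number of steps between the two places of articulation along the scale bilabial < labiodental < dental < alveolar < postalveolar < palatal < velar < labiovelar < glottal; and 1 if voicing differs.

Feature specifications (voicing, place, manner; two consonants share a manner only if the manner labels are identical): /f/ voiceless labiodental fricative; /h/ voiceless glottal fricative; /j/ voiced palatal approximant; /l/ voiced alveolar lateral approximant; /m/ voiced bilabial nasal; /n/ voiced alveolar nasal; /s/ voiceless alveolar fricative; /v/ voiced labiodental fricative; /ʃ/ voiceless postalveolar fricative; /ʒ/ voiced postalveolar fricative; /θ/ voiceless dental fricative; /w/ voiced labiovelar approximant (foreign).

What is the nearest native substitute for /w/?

/j/ is closest: same manner (approximant), place distance 2 (labiovelar→palatal), same voicing; total 2. Next closest is /h/ at distance 6.

j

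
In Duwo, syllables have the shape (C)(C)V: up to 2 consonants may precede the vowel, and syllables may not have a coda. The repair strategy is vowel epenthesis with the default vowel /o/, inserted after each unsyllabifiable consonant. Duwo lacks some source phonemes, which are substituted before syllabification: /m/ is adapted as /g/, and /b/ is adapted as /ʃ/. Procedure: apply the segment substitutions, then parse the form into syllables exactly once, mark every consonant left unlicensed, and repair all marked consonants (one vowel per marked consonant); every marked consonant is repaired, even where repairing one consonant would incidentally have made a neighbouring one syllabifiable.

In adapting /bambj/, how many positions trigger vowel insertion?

After substitution the input is /ʃagʃj/.
The unsyllabifiable consonants are /g/, /ʃ/, /j/; each receives one epenthetic vowel.

3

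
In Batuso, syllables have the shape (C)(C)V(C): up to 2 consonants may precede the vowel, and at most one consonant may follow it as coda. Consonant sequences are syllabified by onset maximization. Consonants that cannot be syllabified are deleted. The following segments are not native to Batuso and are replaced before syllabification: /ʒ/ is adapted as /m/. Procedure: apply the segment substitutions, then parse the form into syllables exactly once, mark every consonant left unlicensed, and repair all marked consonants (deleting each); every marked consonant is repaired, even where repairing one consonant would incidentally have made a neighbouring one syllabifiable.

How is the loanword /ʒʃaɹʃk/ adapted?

mʃaɹ

Substitution: /ʒ/ → /m/, giving /mʃaɹʃk/.
Syllabifying with onset maximization leaves /ʃ/, /k/ stranded (at most one coda consonant is licensed; onsets may contain at most 2 consonants).
Each unlicensed consonant is deleted: /ʃ/, /k/.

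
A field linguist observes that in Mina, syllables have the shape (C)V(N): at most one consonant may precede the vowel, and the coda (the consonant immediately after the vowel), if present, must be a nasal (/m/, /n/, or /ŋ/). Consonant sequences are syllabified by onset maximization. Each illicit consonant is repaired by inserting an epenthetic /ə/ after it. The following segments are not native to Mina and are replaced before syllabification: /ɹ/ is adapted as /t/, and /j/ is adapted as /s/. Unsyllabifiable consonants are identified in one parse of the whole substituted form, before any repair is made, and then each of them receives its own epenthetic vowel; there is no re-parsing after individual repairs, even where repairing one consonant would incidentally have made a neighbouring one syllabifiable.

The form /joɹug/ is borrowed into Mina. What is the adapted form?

sotugə

Substitution: /j/ → /s/, /ɹ/ → /t/, giving /sotug/.
The consonants /g/ cannot be parsed into a legal (C)V(N) syllable (only a nasal (/m/, /n/, or /ŋ/) is licensed in coda position; onsets are limited to one consonant).
Epenthesis after each stranded consonant: /g/ → /gə/.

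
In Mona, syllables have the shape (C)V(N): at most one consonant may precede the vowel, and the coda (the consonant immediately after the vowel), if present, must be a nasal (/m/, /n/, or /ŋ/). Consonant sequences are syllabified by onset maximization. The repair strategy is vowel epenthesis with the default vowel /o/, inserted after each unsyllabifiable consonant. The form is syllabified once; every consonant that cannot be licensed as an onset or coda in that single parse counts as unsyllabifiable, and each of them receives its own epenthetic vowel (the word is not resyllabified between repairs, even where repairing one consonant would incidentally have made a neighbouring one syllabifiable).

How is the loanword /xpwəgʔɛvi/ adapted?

xopowəgoʔɛvi

The consonants /x/, /p/, /g/ cannot be parsed into a legal (C)V(N) syllable (only a nasal (/m/, /n/, or /ŋ/) is licensed in coda position; onsets are limited to one consonant).
Epenthesis after each stranded consonant: /x/ → /xo/, /p/ → /po/, /g/ → /go/.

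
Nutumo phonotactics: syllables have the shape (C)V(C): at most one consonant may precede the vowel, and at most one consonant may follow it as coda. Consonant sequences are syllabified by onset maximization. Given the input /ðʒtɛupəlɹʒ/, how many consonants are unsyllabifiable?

Syllabifying with onset maximization leaves /ð/, /ʒ/, /ɹ/, /ʒ/ stranded (at most one coda consonant is licensed; onsets are limited to one consonant).

4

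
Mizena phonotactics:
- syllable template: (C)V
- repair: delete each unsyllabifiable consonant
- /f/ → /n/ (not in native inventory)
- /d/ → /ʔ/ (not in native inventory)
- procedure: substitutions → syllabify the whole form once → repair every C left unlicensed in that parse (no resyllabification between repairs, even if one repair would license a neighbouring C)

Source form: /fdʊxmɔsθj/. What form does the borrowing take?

ʔʊmɔ

Substitution: /f/ → /n/, /d/ → /ʔ/, giving /nʔʊxmɔsθj/.
The consonants /n/, /x/, /s/, /θ/, /j/ cannot be parsed into a legal (C)V syllable (no codas are permitted; onsets are limited to one consonant).
Deleting the stranded consonants removes /n/, /x/, /s/, /θ/, /j/.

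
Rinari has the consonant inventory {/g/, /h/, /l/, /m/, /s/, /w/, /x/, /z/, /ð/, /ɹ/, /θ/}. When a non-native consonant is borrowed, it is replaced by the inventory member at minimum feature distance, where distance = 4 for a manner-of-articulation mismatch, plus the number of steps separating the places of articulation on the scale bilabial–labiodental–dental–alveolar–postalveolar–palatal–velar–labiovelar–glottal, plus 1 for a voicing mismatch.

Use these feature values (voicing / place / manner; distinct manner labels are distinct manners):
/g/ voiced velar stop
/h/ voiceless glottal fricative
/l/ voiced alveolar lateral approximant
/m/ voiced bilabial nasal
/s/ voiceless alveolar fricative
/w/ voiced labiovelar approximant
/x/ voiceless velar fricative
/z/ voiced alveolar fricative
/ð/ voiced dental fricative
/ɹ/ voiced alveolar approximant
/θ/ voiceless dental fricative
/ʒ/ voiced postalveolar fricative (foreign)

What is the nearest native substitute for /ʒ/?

/z/ is closest: same manner (fricative), place distance 1 (postalveolar→alveolar), same voicing; total 1. Next closest is /s/ at distance 2.

z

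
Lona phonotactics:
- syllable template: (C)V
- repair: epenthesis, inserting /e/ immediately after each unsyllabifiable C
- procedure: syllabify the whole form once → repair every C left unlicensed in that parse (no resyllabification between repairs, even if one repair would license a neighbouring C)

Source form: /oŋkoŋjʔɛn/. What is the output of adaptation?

oŋekoŋejeʔɛne

Syllabifying with onset maximization leaves /ŋ/, /ŋ/, /j/, /n/ stranded (no codas are permitted; onsets are limited to one consonant).
Each unlicensed consonant becomes the onset of a new syllable: /ŋ/ → /ŋe/, /ŋ/ → /ŋe/, /j/ → /je/, /n/ → /ne/.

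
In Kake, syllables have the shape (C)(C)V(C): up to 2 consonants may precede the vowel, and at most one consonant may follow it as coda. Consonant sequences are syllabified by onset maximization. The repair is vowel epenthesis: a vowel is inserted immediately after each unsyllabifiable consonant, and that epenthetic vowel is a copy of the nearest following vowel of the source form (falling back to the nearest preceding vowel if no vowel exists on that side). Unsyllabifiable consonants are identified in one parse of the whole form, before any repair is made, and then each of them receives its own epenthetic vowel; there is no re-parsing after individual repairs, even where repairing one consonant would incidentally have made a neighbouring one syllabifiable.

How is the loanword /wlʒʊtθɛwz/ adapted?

wʊlʒʊtθɛwzɛ

The consonants /w/, /z/ cannot be parsed into a legal (C)(C)V(C) syllable (at most one coda consonant is licensed; onsets may contain at most 2 consonants).
Each unlicensed consonant becomes the onset of a new syllable: /w/ → /wʊ/, /z/ → /zɛ/.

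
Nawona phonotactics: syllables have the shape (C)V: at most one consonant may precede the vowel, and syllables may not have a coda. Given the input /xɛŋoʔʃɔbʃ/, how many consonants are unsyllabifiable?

Under (C)V, the unsyllabifiable consonants are /ʔ/, /b/, /ʃ/ (no codas are permitted; onsets are limited to one consonant).

3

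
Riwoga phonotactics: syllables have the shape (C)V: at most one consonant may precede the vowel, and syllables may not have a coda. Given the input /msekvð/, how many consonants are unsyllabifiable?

Under (C)V, the unsyllabifiable consonants are /m/, /k/, /v/, /ð/ (no codas are permitted; onsets are limited to one consonant).

4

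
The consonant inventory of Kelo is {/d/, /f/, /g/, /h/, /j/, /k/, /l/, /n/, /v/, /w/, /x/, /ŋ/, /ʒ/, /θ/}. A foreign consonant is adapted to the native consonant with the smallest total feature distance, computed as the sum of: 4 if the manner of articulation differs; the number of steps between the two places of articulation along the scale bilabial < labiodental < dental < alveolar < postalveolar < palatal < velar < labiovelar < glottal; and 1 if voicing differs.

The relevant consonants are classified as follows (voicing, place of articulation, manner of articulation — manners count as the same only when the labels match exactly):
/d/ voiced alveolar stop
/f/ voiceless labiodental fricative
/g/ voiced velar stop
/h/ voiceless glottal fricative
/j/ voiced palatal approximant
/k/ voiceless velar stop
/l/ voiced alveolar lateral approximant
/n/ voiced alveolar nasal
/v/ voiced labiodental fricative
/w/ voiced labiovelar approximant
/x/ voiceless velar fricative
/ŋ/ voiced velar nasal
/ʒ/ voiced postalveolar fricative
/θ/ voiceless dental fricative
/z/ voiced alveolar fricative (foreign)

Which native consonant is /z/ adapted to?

ʒ

/ʒ/ is closest: same manner (fricative), place distance 1 (alveolar→postalveolar), same voicing; total 1. Next closest is /v/ at distance 2.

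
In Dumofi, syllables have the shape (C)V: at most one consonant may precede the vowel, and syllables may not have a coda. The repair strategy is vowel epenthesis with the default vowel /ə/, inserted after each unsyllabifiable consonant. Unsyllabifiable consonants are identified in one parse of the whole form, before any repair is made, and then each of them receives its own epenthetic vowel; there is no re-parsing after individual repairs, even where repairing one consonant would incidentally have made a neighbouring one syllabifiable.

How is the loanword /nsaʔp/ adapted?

nəsaʔəpə

Under (C)V, the unsyllabifiable consonants are /n/, /ʔ/, /p/ (no codas are permitted; onsets are limited to one consonant).
Inserting the epenthetic vowel yields /n/ → /nə/, /ʔ/ → /ʔə/, /p/ → /pə/.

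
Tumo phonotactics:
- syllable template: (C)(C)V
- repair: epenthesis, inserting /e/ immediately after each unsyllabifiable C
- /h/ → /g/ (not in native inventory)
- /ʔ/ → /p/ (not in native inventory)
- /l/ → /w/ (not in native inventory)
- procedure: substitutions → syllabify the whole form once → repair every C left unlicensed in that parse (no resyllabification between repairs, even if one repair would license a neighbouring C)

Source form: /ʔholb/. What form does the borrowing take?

Substitution: /ʔ/ → /p/, /h/ → /g/, /l/ → /w/, giving /pgowb/.
Under (C)(C)V, the unsyllabifiable consonants are /w/, /b/ (no codas are permitted; onsets may contain at most 2 consonants).
Epenthesis after each stranded consonant: /w/ → /we/, /b/ → /be/.

pgowebe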